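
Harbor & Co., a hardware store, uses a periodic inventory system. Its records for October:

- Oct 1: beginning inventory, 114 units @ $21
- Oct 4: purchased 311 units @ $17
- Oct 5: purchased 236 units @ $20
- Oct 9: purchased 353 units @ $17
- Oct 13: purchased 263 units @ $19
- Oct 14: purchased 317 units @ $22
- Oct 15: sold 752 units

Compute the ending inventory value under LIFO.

Oct 15, 752 sold [LIFO — newest first]: 317 @ $22 + 263 @ $19 + 172 @ $17 = $14,895
Ending inventory: 114 @ $21 + 311 @ $17 + 236 @ $20 + 181 @ $17 = $15,478

Ending inventory = $15,478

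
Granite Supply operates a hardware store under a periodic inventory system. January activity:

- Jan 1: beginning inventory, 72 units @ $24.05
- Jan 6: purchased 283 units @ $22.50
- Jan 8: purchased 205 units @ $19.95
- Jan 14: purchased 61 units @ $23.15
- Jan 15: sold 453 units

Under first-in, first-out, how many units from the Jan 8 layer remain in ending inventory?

107

Jan 15, 453 sold [FIFO — oldest first]: 72 @ $24.05 + 283 @ $22.50 + 98 @ $19.95 = $10,054.20
Ending inventory: 107 @ $19.95 + 61 @ $23.15 = $3,546.80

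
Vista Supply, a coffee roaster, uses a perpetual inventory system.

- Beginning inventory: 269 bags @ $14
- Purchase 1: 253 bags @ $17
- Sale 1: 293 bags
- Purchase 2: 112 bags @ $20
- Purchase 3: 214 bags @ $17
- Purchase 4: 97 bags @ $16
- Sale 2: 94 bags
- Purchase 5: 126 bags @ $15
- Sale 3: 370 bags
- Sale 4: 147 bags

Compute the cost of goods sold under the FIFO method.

COGS = $14,841

Sale 1 (293) [FIFO — oldest first]: 269 @ $14 + 24 @ $17 = $4,174
Sale 2 (94) [FIFO — oldest first]: 94 @ $17 = $1,598
Sale 3 (370) [FIFO — oldest first]: 135 @ $17 + 112 @ $20 + 123 @ $17 = $6,626
Sale 4 (147) [FIFO — oldest first]: 91 @ $17 + 56 @ $16 = $2,443
Total COGS = $4,174 + $1,598 + $6,626 + $2,443 = $14,841
Ending inventory: 41 @ $16 + 126 @ $15 = $2,546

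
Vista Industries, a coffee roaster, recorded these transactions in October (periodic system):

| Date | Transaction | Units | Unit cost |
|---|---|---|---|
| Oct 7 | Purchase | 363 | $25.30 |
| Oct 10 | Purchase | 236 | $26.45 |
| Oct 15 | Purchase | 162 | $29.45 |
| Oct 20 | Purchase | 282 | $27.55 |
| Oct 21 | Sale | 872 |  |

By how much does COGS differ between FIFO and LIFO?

$384.75

FIFO COGS: 363 @ $25.30 + 236 @ $26.45 + 162 @ $29.45 + 111 @ $27.55 = $23,255.05
LIFO COGS: 282 @ $27.55 + 162 @ $29.45 + 236 @ $26.45 + 192 @ $25.30 = $23,639.80
Difference = |$23,255.05 − $23,639.80| = $384.75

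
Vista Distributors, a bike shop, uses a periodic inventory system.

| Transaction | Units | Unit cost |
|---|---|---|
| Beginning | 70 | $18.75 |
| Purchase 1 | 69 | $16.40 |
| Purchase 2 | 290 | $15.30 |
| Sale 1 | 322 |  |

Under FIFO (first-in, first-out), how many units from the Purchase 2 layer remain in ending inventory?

Sale 1 (322) [FIFO — oldest first]: 70 @ $18.75 + 69 @ $16.40 + 183 @ $15.30 = $5,244.00
Ending inventory: 107 @ $15.30 = $1,637.10

107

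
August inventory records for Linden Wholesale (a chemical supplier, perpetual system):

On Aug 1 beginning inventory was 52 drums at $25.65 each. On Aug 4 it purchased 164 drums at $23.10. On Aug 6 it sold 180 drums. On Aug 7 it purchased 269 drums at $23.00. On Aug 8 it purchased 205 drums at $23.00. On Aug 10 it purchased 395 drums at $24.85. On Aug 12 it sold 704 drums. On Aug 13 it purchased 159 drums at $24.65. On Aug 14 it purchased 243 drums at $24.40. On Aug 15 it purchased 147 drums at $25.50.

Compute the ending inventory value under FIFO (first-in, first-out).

Ending inventory = $18,591.90

Aug 6, 180 sold [FIFO — oldest first]: 52 @ $25.65 + 128 @ $23.10 = $4,290.60
Aug 12, 704 sold [FIFO — oldest first]: 36 @ $23.10 + 269 @ $23.00 + 205 @ $23.00 + 194 @ $24.85 = $16,554.50
Total COGS = $4,290.60 + $16,554.50 = $20,845.10
Ending inventory: 201 @ $24.85 + 159 @ $24.65 + 243 @ $24.40 + 147 @ $25.50 = $18,591.90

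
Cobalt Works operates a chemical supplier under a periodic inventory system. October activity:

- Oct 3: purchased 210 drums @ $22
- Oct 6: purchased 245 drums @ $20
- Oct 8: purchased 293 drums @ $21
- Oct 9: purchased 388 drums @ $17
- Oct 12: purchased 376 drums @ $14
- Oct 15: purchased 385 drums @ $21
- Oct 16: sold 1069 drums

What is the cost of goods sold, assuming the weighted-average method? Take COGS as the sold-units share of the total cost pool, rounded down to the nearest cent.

COGS = $20,071.50

Oct 16, sell 1069: 1069/1897 × $35,618.00 → $20,071.50
Ending inventory (cost pool remaining) = $15,546.50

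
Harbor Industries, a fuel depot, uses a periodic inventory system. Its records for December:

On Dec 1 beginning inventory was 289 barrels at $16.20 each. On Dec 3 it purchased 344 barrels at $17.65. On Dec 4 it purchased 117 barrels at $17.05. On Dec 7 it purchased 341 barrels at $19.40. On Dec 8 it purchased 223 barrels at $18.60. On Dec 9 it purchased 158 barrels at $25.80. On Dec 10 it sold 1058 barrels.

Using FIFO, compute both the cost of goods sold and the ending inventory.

Dec 10, 1058 sold [FIFO — oldest first]: 289 @ $16.20 + 344 @ $17.65 + 117 @ $17.05 + 308 @ $19.40 = $18,723.45
Ending inventory: 33 @ $19.40 + 223 @ $18.60 + 158 @ $25.80 = $8,864.40

COGS = $18,723.45; ending inventory = $8,864.40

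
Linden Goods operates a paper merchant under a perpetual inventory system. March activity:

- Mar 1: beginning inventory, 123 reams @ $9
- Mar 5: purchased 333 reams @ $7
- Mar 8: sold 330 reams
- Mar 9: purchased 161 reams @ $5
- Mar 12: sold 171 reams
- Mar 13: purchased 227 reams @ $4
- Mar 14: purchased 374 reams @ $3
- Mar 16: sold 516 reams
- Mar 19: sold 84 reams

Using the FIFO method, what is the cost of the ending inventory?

Mar 8, 330 sold [FIFO — oldest first]: 123 @ $9 + 207 @ $7 = $2,556
Mar 12, 171 sold [FIFO — oldest first]: 126 @ $7 + 45 @ $5 = $1,107
Mar 16, 516 sold [FIFO — oldest first]: 116 @ $5 + 227 @ $4 + 173 @ $3 = $2,007
Mar 19, 84 sold [FIFO — oldest first]: 84 @ $3 = $252
Total COGS = $2,556 + $1,107 + $2,007 + $252 = $5,922
Ending inventory: 117 @ $3 = $351
Check: goods available $6,273 = COGS $5,922 + ending $351

Ending inventory = $351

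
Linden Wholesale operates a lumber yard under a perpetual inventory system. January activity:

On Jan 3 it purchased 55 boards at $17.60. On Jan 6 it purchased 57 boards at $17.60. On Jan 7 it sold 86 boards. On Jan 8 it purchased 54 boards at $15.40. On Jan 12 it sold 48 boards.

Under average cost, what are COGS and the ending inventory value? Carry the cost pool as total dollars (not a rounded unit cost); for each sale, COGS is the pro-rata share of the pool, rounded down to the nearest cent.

After Jan 3: 55 on hand, pool $968.00 (≈ $17.6000 each)
After Jan 6: 112 on hand, pool $1,971.20 (≈ $17.6000 each)
Jan 7, sell 86: 86/112 × $1,971.20 → $1,513.60
After Jan 8: 80 on hand, pool $1,289.20 (≈ $16.1150 each)
Jan 12, sell 48: 48/80 × $1,289.20 → $773.52
Total COGS = $1,513.60 + $773.52 = $2,287.12
Ending inventory (cost pool remaining) = $515.68
Check: goods available $2,802.80 = COGS $2,287.12 + ending $515.68

COGS = $2,287.12; ending inventory = $515.68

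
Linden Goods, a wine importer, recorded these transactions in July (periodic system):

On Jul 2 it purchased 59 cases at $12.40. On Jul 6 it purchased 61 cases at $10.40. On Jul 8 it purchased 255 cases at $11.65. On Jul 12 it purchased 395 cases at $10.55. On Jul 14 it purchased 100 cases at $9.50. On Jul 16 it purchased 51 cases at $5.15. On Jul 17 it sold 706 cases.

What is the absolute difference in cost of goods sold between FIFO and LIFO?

$584.90

FIFO COGS: 59 @ $12.40 + 61 @ $10.40 + 255 @ $11.65 + 331 @ $10.55 = $7,828.80
LIFO COGS: 51 @ $5.15 + 100 @ $9.50 + 395 @ $10.55 + 160 @ $11.65 = $7,243.90
Difference = |$7,828.80 − $7,243.90| = $584.90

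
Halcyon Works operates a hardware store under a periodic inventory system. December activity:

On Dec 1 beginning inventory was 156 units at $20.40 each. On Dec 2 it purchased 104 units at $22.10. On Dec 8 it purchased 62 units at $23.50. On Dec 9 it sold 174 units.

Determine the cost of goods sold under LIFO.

Dec 9, 174 sold [LIFO — newest first]: 62 @ $23.50 + 104 @ $22.10 + 8 @ $20.40 = $3,918.60
Ending inventory: 148 @ $20.40 = $3,019.20
Check: goods available $6,937.80 = COGS $3,918.60 + ending $3,019.20

COGS = $3,918.60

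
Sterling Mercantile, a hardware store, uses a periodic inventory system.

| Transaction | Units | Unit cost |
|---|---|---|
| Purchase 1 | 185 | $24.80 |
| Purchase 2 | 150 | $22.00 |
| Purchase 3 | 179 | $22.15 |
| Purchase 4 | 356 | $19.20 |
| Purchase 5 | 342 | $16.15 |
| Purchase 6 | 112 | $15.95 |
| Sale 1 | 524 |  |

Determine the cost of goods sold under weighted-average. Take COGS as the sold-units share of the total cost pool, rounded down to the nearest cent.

Sale 1, sell 524: 524/1324 × $25,997.75 → $10,289.13
Ending inventory (cost pool remaining) = $15,708.62

COGS = $10,289.13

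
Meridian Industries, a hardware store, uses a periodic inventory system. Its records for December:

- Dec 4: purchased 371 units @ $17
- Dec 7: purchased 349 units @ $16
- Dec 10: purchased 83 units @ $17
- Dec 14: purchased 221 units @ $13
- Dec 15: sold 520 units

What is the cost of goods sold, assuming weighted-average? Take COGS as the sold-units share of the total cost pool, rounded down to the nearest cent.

COGS = $8,213.86

Dec 15, sell 520: 520/1024 × $16,175.00 → $8,213.86
Ending inventory (cost pool remaining) = $7,961.14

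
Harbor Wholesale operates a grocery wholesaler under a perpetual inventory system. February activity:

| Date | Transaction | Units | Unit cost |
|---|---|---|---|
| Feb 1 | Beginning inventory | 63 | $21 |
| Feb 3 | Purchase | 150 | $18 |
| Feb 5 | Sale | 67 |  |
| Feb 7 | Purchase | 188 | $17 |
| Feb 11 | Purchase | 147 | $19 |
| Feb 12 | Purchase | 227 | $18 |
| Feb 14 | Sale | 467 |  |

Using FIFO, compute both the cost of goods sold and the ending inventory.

COGS = $9,746; ending inventory = $4,352

Feb 5, 67 sold [FIFO — oldest first]: 63 @ $21 + 4 @ $18 = $1,395
Feb 14, 467 sold [FIFO — oldest first]: 146 @ $18 + 188 @ $17 + 133 @ $19 = $8,351
Total COGS = $1,395 + $8,351 = $9,746
Ending inventory: 14 @ $19 + 227 @ $18 = $4,352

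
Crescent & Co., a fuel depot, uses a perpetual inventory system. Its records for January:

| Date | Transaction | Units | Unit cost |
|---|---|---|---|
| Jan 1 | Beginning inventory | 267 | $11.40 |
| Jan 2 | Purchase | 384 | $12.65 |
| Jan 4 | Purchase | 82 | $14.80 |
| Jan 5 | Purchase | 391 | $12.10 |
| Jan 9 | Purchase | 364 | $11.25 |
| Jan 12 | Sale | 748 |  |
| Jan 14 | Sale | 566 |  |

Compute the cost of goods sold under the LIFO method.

Jan 12, 748 sold [LIFO — newest first]: 364 @ $11.25 + 384 @ $12.10 = $8,741.40
Jan 14, 566 sold [LIFO — newest first]: 7 @ $12.10 + 82 @ $14.80 + 384 @ $12.65 + 93 @ $11.40 = $7,216.10
Total COGS = $8,741.40 + $7,216.10 = $15,957.50
Ending inventory: 174 @ $11.40 = $1,983.60

COGS = $15,957.50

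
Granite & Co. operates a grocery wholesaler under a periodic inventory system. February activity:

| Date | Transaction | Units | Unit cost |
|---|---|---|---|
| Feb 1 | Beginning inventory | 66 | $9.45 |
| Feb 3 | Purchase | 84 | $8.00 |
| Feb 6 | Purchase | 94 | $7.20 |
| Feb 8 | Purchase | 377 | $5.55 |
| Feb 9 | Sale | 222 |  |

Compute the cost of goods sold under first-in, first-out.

Feb 9, 222 sold [FIFO — oldest first]: 66 @ $9.45 + 84 @ $8.00 + 72 @ $7.20 = $1,814.10
Ending inventory: 22 @ $7.20 + 377 @ $5.55 = $2,250.75

COGS = $1,814.10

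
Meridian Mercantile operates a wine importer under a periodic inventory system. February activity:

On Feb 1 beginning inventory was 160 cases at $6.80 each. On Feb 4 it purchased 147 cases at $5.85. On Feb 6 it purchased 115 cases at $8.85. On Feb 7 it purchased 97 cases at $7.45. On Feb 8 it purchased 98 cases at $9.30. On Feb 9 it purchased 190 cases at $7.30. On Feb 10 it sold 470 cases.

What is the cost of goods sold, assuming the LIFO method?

Feb 10, 470 sold [LIFO — newest first]: 190 @ $7.30 + 98 @ $9.30 + 97 @ $7.45 + 85 @ $8.85 = $3,773.30
Ending inventory: 160 @ $6.80 + 147 @ $5.85 + 30 @ $8.85 = $2,213.45

COGS = $3,773.30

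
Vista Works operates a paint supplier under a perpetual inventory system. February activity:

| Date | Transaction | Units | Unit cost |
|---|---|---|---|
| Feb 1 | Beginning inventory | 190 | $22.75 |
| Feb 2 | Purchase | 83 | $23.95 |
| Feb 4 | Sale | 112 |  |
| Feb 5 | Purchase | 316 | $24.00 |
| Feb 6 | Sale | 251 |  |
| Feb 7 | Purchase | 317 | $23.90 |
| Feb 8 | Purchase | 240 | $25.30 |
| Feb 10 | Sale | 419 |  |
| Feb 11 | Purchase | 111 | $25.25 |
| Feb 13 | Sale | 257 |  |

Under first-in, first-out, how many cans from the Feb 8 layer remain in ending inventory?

Feb 4, 112 sold [FIFO — oldest first]: 112 @ $22.75 = $2,548.00
Feb 6, 251 sold [FIFO — oldest first]: 78 @ $22.75 + 83 @ $23.95 + 90 @ $24.00 = $5,922.35
Feb 10, 419 sold [FIFO — oldest first]: 226 @ $24.00 + 193 @ $23.90 = $10,036.70
Feb 13, 257 sold [FIFO — oldest first]: 124 @ $23.90 + 133 @ $25.30 = $6,328.50
Total COGS = $2,548.00 + $5,922.35 + $10,036.70 + $6,328.50 = $24,835.55
Ending inventory: 107 @ $25.30 + 111 @ $25.25 = $5,509.85
Check: goods available $30,345.40 = COGS $24,835.55 + ending $5,509.85

107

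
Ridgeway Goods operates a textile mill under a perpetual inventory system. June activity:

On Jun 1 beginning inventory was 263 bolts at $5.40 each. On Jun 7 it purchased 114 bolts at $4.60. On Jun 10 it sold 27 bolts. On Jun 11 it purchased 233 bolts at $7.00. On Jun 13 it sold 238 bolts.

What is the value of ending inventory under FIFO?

Jun 10, 27 sold [FIFO — oldest first]: 27 @ $5.40 = $145.80
Jun 13, 238 sold [FIFO — oldest first]: 236 @ $5.40 + 2 @ $4.60 = $1,283.60
Total COGS = $145.80 + $1,283.60 = $1,429.40
Ending inventory: 112 @ $4.60 + 233 @ $7.00 = $2,146.20

Ending inventory = $2,146.20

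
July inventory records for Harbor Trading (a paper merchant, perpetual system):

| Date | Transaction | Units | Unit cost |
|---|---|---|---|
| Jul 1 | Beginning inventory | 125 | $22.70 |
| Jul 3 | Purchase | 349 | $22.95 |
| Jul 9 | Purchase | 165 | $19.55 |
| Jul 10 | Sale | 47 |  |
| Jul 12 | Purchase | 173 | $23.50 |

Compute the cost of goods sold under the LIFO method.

Jul 10, 47 sold [LIFO — newest first]: 47 @ $19.55 = $918.85
Ending inventory: 125 @ $22.70 + 349 @ $22.95 + 118 @ $19.55 + 173 @ $23.50 = $17,219.45
Check: goods available $18,138.30 = COGS $918.85 + ending $17,219.45

COGS = $918.85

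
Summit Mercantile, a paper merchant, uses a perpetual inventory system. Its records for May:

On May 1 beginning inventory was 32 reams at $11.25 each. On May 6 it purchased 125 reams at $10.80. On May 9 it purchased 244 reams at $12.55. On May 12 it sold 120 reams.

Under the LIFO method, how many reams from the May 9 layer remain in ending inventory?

124

May 12, 120 sold [LIFO — newest first]: 120 @ $12.55 = $1,506.00
Ending inventory: 32 @ $11.25 + 125 @ $10.80 + 124 @ $12.55 = $3,266.20
Check: goods available $4,772.20 = COGS $1,506.00 + ending $3,266.20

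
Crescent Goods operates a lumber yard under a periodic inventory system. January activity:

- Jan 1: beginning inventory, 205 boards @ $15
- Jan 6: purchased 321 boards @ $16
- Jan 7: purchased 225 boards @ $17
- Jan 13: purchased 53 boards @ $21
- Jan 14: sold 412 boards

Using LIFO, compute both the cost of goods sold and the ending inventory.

COGS = $7,082; ending inventory = $6,067

Jan 14, 412 sold [LIFO — newest first]: 53 @ $21 + 225 @ $17 + 134 @ $16 = $7,082
Ending inventory: 205 @ $15 + 187 @ $16 = $6,067
Check: goods available $13,149 = COGS $7,082 + ending $6,067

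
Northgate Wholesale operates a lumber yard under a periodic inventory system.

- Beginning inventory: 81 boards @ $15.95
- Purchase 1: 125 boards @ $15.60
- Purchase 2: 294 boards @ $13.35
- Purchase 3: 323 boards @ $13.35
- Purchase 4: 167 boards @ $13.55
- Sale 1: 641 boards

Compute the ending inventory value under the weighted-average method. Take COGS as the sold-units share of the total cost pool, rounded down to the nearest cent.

Sale 1, sell 641: 641/990 × $13,741.75 → $8,897.43
Ending inventory (cost pool remaining) = $4,844.32

Ending inventory = $4,844.32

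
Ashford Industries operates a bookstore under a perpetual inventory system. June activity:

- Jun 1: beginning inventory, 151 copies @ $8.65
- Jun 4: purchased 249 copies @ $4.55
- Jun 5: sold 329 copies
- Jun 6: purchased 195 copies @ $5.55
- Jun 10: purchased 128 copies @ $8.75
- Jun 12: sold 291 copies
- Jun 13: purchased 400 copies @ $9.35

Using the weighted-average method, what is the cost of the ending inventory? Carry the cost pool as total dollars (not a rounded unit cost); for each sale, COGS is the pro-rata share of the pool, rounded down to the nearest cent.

Ending inventory = $4,428.90

After Jun 1: 151 on hand, pool $1,306.15 (≈ $8.6500 each)
After Jun 4: 400 on hand, pool $2,439.10 (≈ $6.0977 each)
Jun 5, sell 329: 329/400 × $2,439.10 → $2,006.15
After Jun 6: 266 on hand, pool $1,515.20 (≈ $5.6962 each)
After Jun 10: 394 on hand, pool $2,635.20 (≈ $6.6883 each)
Jun 12, sell 291: 291/394 × $2,635.20 → $1,946.30
After Jun 13: 503 on hand, pool $4,428.90 (≈ $8.8050 each)
Total COGS = $2,006.15 + $1,946.30 = $3,952.45
Ending inventory (cost pool remaining) = $4,428.90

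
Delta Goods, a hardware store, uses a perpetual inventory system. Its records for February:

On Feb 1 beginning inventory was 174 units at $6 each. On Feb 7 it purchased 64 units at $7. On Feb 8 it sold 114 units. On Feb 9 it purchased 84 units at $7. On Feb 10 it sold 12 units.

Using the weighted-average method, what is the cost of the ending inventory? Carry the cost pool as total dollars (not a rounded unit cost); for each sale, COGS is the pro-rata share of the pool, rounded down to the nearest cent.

Ending inventory = $1,286.58

After Feb 1: 174 on hand, pool $1,044.00 (≈ $6.0000 each)
After Feb 7: 238 on hand, pool $1,492.00 (≈ $6.2689 each)
Feb 8, sell 114: 114/238 × $1,492.00 → $714.65
After Feb 9: 208 on hand, pool $1,365.35 (≈ $6.5642 each)
Feb 10, sell 12: 12/208 × $1,365.35 → $78.77
Total COGS = $714.65 + $78.77 = $793.42
Ending inventory (cost pool remaining) = $1,286.58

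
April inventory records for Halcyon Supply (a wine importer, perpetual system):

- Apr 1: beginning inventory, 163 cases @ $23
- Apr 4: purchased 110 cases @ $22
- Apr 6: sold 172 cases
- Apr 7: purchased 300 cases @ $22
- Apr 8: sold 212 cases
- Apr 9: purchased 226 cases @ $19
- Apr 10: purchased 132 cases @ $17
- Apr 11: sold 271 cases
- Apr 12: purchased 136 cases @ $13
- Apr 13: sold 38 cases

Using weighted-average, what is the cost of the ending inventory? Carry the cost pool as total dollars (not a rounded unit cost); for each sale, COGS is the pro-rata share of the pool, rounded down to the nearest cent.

After Apr 1: 163 on hand, pool $3,749.00 (≈ $23.0000 each)
After Apr 4: 273 on hand, pool $6,169.00 (≈ $22.5971 each)
Apr 6, sell 172: 172/273 × $6,169.00 → $3,886.69
After Apr 7: 401 on hand, pool $8,882.31 (≈ $22.1504 each)
Apr 8, sell 212: 212/401 × $8,882.31 → $4,695.88
After Apr 9: 415 on hand, pool $8,480.43 (≈ $20.4348 each)
After Apr 10: 547 on hand, pool $10,724.43 (≈ $19.6059 each)
Apr 11, sell 271: 271/547 × $10,724.43 → $5,313.20
After Apr 12: 412 on hand, pool $7,179.23 (≈ $17.4253 each)
Apr 13, sell 38: 38/412 × $7,179.23 → $662.16
Total COGS = $3,886.69 + $4,695.88 + $5,313.20 + $662.16 = $14,557.93
Ending inventory (cost pool remaining) = $6,517.07

Ending inventory = $6,517.07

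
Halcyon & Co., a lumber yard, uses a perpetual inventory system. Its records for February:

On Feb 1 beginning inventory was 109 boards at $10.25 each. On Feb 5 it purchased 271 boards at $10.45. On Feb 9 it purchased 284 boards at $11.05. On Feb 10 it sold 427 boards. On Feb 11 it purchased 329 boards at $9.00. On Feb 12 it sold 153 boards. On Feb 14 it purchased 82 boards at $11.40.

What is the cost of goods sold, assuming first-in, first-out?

COGS = $6,159.20

Feb 10, 427 sold [FIFO — oldest first]: 109 @ $10.25 + 271 @ $10.45 + 47 @ $11.05 = $4,468.55
Feb 12, 153 sold [FIFO — oldest first]: 153 @ $11.05 = $1,690.65
Total COGS = $4,468.55 + $1,690.65 = $6,159.20
Ending inventory: 84 @ $11.05 + 329 @ $9.00 + 82 @ $11.40 = $4,824.00
Check: goods available $10,983.20 = COGS $6,159.20 + ending $4,824.00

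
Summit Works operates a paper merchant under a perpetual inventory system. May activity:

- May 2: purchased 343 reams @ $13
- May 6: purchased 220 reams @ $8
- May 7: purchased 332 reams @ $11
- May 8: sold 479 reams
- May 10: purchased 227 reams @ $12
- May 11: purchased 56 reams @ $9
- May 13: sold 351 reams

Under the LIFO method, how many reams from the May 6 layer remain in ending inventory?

May 8, 479 sold [LIFO — newest first]: 332 @ $11 + 147 @ $8 = $4,828
May 13, 351 sold [LIFO — newest first]: 56 @ $9 + 227 @ $12 + 68 @ $8 = $3,772
Total COGS = $4,828 + $3,772 = $8,600
Ending inventory: 343 @ $13 + 5 @ $8 = $4,499

5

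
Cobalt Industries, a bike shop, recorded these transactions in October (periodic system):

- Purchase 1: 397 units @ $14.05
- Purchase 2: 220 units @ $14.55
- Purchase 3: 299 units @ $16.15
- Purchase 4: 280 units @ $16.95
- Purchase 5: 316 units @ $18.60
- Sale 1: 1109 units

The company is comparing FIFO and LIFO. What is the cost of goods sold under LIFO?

COGS = $18,566.15

FIFO COGS: 397 @ $14.05 + 220 @ $14.55 + 299 @ $16.15 + 193 @ $16.95 = $16,879.05
LIFO COGS: 316 @ $18.60 + 280 @ $16.95 + 299 @ $16.15 + 214 @ $14.55 = $18,566.15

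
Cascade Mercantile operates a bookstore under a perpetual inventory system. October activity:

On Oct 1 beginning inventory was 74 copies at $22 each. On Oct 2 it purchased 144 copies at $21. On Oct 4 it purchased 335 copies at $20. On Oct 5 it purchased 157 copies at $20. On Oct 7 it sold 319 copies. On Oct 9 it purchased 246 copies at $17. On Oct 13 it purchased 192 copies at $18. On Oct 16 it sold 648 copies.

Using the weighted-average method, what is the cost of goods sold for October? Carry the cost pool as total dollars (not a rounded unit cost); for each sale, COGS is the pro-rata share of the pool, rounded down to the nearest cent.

COGS = $18,719.86

After Oct 1: 74 on hand, pool $1,628.00 (≈ $22.0000 each)
After Oct 2: 218 on hand, pool $4,652.00 (≈ $21.3394 each)
After Oct 4: 553 on hand, pool $11,352.00 (≈ $20.5280 each)
After Oct 5: 710 on hand, pool $14,492.00 (≈ $20.4113 each)
Oct 7, sell 319: 319/710 × $14,492.00 → $6,511.19
After Oct 9: 637 on hand, pool $12,162.81 (≈ $19.0939 each)
After Oct 13: 829 on hand, pool $15,618.81 (≈ $18.8405 each)
Oct 16, sell 648: 648/829 × $15,618.81 → $12,208.67
Total COGS = $6,511.19 + $12,208.67 = $18,719.86
Ending inventory (cost pool remaining) = $3,410.14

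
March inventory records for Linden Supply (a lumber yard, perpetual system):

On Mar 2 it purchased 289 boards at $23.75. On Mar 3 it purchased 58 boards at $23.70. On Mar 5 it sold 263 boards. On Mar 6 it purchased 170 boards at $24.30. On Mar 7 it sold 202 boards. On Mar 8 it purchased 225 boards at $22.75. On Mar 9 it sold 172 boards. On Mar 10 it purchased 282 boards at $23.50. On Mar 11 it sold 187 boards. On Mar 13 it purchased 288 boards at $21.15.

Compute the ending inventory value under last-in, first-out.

Ending inventory = $10,764.45

Mar 5, 263 sold [LIFO — newest first]: 58 @ $23.70 + 205 @ $23.75 = $6,243.35
Mar 7, 202 sold [LIFO — newest first]: 170 @ $24.30 + 32 @ $23.75 = $4,891.00
Mar 9, 172 sold [LIFO — newest first]: 172 @ $22.75 = $3,913.00
Mar 11, 187 sold [LIFO — newest first]: 187 @ $23.50 = $4,394.50
Total COGS = $6,243.35 + $4,891.00 + $3,913.00 + $4,394.50 = $19,441.85
Ending inventory: 52 @ $23.75 + 53 @ $22.75 + 95 @ $23.50 + 288 @ $21.15 = $10,764.45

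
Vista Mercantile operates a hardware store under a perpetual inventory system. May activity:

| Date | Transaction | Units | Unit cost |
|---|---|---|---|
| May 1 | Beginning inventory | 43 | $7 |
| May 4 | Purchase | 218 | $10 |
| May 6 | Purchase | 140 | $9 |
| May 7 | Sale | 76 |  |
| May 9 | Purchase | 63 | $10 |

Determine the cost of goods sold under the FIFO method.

May 7, 76 sold [FIFO — oldest first]: 43 @ $7 + 33 @ $10 = $631
Ending inventory: 185 @ $10 + 140 @ $9 + 63 @ $10 = $3,740

COGS = $631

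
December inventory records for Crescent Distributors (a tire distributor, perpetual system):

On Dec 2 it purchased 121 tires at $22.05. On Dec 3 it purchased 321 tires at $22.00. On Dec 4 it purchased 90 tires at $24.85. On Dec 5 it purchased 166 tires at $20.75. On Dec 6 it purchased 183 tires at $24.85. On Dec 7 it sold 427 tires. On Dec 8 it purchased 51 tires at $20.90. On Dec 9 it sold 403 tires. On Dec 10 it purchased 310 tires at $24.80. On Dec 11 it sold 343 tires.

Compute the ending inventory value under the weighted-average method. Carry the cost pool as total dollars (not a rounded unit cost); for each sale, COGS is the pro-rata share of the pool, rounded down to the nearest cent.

Ending inventory = $1,671.53

After Dec 2: 121 on hand, pool $2,668.05 (≈ $22.0500 each)
After Dec 3: 442 on hand, pool $9,730.05 (≈ $22.0137 each)
After Dec 4: 532 on hand, pool $11,966.55 (≈ $22.4935 each)
After Dec 5: 698 on hand, pool $15,411.05 (≈ $22.0789 each)
After Dec 6: 881 on hand, pool $19,958.60 (≈ $22.6545 each)
Dec 7, sell 427: 427/881 × $19,958.60 → $9,673.46
After Dec 8: 505 on hand, pool $11,351.04 (≈ $22.4773 each)
Dec 9, sell 403: 403/505 × $11,351.04 → $9,058.35
After Dec 10: 412 on hand, pool $9,980.69 (≈ $24.2250 each)
Dec 11, sell 343: 343/412 × $9,980.69 → $8,309.16
Total COGS = $9,673.46 + $9,058.35 + $8,309.16 = $27,040.97
Ending inventory (cost pool remaining) = $1,671.53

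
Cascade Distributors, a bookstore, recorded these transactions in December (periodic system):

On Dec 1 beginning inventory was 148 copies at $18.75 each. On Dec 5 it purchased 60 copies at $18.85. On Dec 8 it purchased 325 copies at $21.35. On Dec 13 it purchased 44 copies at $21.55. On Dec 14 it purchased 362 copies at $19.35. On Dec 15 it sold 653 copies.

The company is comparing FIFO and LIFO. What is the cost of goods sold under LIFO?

COGS = $13,226.35

FIFO COGS: 148 @ $18.75 + 60 @ $18.85 + 325 @ $21.35 + 44 @ $21.55 + 76 @ $19.35 = $13,263.55
LIFO COGS: 362 @ $19.35 + 44 @ $21.55 + 247 @ $21.35 = $13,226.35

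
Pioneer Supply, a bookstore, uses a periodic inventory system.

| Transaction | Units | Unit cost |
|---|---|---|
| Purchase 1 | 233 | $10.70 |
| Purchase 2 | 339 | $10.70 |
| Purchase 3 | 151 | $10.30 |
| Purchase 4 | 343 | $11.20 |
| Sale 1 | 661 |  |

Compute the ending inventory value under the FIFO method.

Sale 1 (661) [FIFO — oldest first]: 233 @ $10.70 + 339 @ $10.70 + 89 @ $10.30 = $7,037.10
Ending inventory: 62 @ $10.30 + 343 @ $11.20 = $4,480.20

Ending inventory = $4,480.20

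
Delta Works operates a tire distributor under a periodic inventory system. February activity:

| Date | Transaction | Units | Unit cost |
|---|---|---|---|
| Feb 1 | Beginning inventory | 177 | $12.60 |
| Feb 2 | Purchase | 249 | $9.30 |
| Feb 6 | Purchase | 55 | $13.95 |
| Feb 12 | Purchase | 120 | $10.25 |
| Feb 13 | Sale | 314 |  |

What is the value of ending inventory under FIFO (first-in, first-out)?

Ending inventory = $3,038.85

Feb 13, 314 sold [FIFO — oldest first]: 177 @ $12.60 + 137 @ $9.30 = $3,504.30
Ending inventory: 112 @ $9.30 + 55 @ $13.95 + 120 @ $10.25 = $3,038.85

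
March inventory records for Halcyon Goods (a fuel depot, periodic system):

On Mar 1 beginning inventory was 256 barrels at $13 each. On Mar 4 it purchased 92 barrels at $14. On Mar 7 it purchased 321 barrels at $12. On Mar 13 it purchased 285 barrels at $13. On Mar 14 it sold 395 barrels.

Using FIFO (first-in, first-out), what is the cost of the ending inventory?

Mar 14, 395 sold [FIFO — oldest first]: 256 @ $13 + 92 @ $14 + 47 @ $12 = $5,180
Ending inventory: 274 @ $12 + 285 @ $13 = $6,993

Ending inventory = $6,993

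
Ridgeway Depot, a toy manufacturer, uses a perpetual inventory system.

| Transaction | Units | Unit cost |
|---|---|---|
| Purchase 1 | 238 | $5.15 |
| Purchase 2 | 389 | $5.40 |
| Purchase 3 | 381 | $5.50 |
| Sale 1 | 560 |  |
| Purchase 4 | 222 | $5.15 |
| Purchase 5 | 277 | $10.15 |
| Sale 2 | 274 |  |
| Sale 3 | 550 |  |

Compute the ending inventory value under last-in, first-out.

Ending inventory = $633.45

Sale 1 (560) [LIFO — newest first]: 381 @ $5.50 + 179 @ $5.40 = $3,062.10
Sale 2 (274) [LIFO — newest first]: 274 @ $10.15 = $2,781.10
Sale 3 (550) [LIFO — newest first]: 3 @ $10.15 + 222 @ $5.15 + 210 @ $5.40 + 115 @ $5.15 = $2,900.00
Total COGS = $3,062.10 + $2,781.10 + $2,900.00 = $8,743.20
Ending inventory: 123 @ $5.15 = $633.45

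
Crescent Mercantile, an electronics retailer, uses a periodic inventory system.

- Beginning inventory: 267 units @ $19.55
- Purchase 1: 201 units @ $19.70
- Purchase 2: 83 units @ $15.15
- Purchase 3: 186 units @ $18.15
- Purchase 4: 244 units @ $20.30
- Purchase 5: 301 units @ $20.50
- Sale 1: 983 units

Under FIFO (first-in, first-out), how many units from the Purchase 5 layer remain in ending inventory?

Sale 1 (983) [FIFO — oldest first]: 267 @ $19.55 + 201 @ $19.70 + 83 @ $15.15 + 186 @ $18.15 + 244 @ $20.30 + 2 @ $20.50 = $18,807.10
Ending inventory: 299 @ $20.50 = $6,129.50
Check: goods available $24,936.60 = COGS $18,807.10 + ending $6,129.50

299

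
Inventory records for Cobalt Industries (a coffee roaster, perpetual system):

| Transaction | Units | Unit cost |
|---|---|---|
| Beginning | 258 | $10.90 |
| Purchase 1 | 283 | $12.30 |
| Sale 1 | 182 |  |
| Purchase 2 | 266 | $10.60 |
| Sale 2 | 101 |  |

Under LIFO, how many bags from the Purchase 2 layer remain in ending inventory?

165

Sale 1 (182) [LIFO — newest first]: 182 @ $12.30 = $2,238.60
Sale 2 (101) [LIFO — newest first]: 101 @ $10.60 = $1,070.60
Total COGS = $2,238.60 + $1,070.60 = $3,309.20
Ending inventory: 258 @ $10.90 + 101 @ $12.30 + 165 @ $10.60 = $5,803.50
Check: goods available $9,112.70 = COGS $3,309.20 + ending $5,803.50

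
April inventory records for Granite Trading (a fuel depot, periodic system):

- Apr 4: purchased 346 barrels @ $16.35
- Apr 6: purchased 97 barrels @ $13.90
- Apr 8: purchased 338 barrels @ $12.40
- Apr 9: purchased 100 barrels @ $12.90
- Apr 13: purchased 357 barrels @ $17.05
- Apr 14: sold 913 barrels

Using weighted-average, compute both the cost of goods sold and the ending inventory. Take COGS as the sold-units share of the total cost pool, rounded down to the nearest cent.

Apr 14, sell 913: 913/1238 × $18,573.45 → $13,697.54
Ending inventory (cost pool remaining) = $4,875.91
Check: goods available $18,573.45 = COGS $13,697.54 + ending $4,875.91

COGS = $13,697.54; ending inventory = $4,875.91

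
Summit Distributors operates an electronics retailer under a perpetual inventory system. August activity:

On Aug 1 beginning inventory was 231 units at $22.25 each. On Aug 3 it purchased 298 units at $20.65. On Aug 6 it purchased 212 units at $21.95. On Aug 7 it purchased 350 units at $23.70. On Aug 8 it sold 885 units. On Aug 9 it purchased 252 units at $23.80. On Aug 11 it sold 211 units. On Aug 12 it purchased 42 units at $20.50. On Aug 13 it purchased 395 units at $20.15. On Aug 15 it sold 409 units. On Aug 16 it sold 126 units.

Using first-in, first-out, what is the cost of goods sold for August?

Aug 8, 885 sold [FIFO — oldest first]: 231 @ $22.25 + 298 @ $20.65 + 212 @ $21.95 + 144 @ $23.70 = $19,359.65
Aug 11, 211 sold [FIFO — oldest first]: 206 @ $23.70 + 5 @ $23.80 = $5,001.20
Aug 15, 409 sold [FIFO — oldest first]: 247 @ $23.80 + 42 @ $20.50 + 120 @ $20.15 = $9,157.60
Aug 16, 126 sold [FIFO — oldest first]: 126 @ $20.15 = $2,538.90
Total COGS = $19,359.65 + $5,001.20 + $9,157.60 + $2,538.90 = $36,057.35
Ending inventory: 149 @ $20.15 = $3,002.35

COGS = $36,057.35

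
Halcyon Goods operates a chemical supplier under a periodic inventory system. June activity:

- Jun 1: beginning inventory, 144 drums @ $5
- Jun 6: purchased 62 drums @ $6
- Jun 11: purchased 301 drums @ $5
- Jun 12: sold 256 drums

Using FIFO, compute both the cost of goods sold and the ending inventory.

COGS = $1,342; ending inventory = $1,255

Jun 12, 256 sold [FIFO — oldest first]: 144 @ $5 + 62 @ $6 + 50 @ $5 = $1,342
Ending inventory: 251 @ $5 = $1,255
Check: goods available $2,597 = COGS $1,342 + ending $1,255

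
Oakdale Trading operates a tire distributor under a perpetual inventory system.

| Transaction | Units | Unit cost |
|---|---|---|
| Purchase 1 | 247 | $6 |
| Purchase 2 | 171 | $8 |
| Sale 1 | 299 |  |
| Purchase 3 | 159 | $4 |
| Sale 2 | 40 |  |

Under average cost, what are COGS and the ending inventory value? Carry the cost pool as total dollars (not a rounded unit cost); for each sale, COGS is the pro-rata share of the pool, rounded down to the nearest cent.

COGS = $2,246.88; ending inventory = $1,239.12

After Purchase 1: 247 on hand, pool $1,482.00 (≈ $6.0000 each)
After Purchase 2: 418 on hand, pool $2,850.00 (≈ $6.8182 each)
Sale 1, sell 299: 299/418 × $2,850.00 → $2,038.63
After Purchase 3: 278 on hand, pool $1,447.37 (≈ $5.2064 each)
Sale 2, sell 40: 40/278 × $1,447.37 → $208.25
Total COGS = $2,038.63 + $208.25 = $2,246.88
Ending inventory (cost pool remaining) = $1,239.12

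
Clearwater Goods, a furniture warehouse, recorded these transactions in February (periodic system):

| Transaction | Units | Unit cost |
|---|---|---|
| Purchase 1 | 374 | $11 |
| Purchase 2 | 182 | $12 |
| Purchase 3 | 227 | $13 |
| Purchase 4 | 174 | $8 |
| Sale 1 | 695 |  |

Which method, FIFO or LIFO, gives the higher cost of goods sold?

FIFO

FIFO COGS: 374 @ $11 + 182 @ $12 + 139 @ $13 = $8,105
LIFO COGS: 174 @ $8 + 227 @ $13 + 182 @ $12 + 112 @ $11 = $7,759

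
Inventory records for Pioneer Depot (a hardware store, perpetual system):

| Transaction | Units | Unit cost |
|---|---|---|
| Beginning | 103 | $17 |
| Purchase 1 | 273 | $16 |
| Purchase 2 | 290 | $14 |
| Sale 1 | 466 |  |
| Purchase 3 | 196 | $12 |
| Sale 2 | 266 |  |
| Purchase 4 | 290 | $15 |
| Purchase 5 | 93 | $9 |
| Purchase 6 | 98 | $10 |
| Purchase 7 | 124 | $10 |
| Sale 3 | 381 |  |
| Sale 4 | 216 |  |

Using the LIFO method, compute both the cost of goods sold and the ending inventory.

COGS = $17,635; ending inventory = $2,303

Sale 1 (466) [LIFO — newest first]: 290 @ $14 + 176 @ $16 = $6,876
Sale 2 (266) [LIFO — newest first]: 196 @ $12 + 70 @ $16 = $3,472
Sale 3 (381) [LIFO — newest first]: 124 @ $10 + 98 @ $10 + 93 @ $9 + 66 @ $15 = $4,047
Sale 4 (216) [LIFO — newest first]: 216 @ $15 = $3,240
Total COGS = $6,876 + $3,472 + $4,047 + $3,240 = $17,635
Ending inventory: 103 @ $17 + 27 @ $16 + 8 @ $15 = $2,303
Check: goods available $19,938 = COGS $17,635 + ending $2,303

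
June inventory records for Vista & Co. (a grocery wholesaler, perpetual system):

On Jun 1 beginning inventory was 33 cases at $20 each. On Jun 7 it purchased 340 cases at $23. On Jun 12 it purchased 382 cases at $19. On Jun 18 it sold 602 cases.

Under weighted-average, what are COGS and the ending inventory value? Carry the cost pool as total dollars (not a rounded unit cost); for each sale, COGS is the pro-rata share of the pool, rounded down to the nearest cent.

After Jun 1: 33 on hand, pool $660.00 (≈ $20.0000 each)
After Jun 7: 373 on hand, pool $8,480.00 (≈ $22.7346 each)
After Jun 12: 755 on hand, pool $15,738.00 (≈ $20.8450 each)
Jun 18, sell 602: 602/755 × $15,738.00 → $12,548.70
Ending inventory (cost pool remaining) = $3,189.30
Check: goods available $15,738.00 = COGS $12,548.70 + ending $3,189.30

COGS = $12,548.70; ending inventory = $3,189.30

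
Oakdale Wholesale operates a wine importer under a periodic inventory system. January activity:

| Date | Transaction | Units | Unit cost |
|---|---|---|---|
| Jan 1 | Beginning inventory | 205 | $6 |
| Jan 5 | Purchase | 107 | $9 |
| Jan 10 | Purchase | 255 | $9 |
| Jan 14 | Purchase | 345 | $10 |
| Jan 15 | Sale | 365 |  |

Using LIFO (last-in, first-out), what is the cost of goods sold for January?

COGS = $3,630

Jan 15, 365 sold [LIFO — newest first]: 345 @ $10 + 20 @ $9 = $3,630
Ending inventory: 205 @ $6 + 107 @ $9 + 235 @ $9 = $4,308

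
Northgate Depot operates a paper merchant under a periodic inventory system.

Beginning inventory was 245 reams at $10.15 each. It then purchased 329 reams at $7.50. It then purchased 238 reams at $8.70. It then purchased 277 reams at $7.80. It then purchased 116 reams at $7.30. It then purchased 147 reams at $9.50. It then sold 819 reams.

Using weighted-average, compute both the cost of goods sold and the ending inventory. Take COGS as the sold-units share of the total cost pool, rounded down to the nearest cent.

Sale 1, sell 819: 819/1352 × $11,428.75 → $6,923.18
Ending inventory (cost pool remaining) = $4,505.57

COGS = $6,923.18; ending inventory = $4,505.57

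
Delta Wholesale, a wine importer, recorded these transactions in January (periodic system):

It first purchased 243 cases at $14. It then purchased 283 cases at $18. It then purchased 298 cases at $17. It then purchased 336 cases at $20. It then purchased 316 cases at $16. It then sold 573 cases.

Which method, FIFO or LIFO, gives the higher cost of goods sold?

FIFO COGS: 243 @ $14 + 283 @ $18 + 47 @ $17 = $9,295
LIFO COGS: 316 @ $16 + 257 @ $20 = $10,196

LIFO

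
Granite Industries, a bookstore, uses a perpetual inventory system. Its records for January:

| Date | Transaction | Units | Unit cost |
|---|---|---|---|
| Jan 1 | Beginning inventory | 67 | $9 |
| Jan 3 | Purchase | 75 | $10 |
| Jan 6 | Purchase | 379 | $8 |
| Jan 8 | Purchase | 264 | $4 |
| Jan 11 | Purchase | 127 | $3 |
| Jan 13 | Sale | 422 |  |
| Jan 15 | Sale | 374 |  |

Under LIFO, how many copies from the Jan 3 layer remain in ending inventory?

49

Jan 13, 422 sold [LIFO — newest first]: 127 @ $3 + 264 @ $4 + 31 @ $8 = $1,685
Jan 15, 374 sold [LIFO — newest first]: 348 @ $8 + 26 @ $10 = $3,044
Total COGS = $1,685 + $3,044 = $4,729
Ending inventory: 67 @ $9 + 49 @ $10 = $1,093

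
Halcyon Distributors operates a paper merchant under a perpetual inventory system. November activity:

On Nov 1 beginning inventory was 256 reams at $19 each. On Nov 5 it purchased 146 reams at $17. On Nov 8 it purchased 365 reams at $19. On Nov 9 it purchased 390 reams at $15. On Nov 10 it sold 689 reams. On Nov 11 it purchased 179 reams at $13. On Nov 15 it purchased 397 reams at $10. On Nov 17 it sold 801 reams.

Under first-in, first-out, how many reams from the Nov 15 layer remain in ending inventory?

243

Nov 10, 689 sold [FIFO — oldest first]: 256 @ $19 + 146 @ $17 + 287 @ $19 = $12,799
Nov 17, 801 sold [FIFO — oldest first]: 78 @ $19 + 390 @ $15 + 179 @ $13 + 154 @ $10 = $11,199
Total COGS = $12,799 + $11,199 = $23,998
Ending inventory: 243 @ $10 = $2,430
Check: goods available $26,428 = COGS $23,998 + ending $2,430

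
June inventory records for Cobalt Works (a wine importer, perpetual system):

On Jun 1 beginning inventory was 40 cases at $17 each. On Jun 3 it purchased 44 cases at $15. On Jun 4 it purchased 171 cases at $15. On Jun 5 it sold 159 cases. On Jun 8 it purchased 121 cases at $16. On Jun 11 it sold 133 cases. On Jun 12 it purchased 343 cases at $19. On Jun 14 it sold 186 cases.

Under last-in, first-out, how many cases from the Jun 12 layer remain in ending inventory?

Jun 5, 159 sold [LIFO — newest first]: 159 @ $15 = $2,385
Jun 11, 133 sold [LIFO — newest first]: 121 @ $16 + 12 @ $15 = $2,116
Jun 14, 186 sold [LIFO — newest first]: 186 @ $19 = $3,534
Total COGS = $2,385 + $2,116 + $3,534 = $8,035
Ending inventory: 40 @ $17 + 44 @ $15 + 157 @ $19 = $4,323

157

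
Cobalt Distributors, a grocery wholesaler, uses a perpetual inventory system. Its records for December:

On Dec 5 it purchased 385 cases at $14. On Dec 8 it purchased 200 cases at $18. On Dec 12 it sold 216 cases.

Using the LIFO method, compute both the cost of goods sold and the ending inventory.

COGS = $3,824; ending inventory = $5,166

Dec 12, 216 sold [LIFO — newest first]: 200 @ $18 + 16 @ $14 = $3,824
Ending inventory: 369 @ $14 = $5,166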